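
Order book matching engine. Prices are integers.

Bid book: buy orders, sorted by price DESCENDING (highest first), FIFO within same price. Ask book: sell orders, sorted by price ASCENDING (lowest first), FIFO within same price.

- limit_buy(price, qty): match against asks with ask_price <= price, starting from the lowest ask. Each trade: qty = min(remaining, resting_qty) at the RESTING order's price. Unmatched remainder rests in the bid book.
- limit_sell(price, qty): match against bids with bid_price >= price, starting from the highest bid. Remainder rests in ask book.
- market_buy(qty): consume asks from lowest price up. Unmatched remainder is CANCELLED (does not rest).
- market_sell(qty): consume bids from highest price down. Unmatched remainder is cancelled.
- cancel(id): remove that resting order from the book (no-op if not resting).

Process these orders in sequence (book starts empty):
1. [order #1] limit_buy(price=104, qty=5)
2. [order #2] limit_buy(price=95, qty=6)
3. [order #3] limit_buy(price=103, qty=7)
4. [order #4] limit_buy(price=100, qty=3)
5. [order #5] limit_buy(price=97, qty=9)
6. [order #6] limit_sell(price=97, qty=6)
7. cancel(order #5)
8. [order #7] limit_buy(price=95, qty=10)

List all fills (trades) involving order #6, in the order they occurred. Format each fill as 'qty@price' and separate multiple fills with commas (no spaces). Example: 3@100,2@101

Answer: 5@104,1@103

Derivation:
After op 1 [order #1] limit_buy(price=104, qty=5): fills=none; bids=[#1:5@104] asks=[-]
After op 2 [order #2] limit_buy(price=95, qty=6): fills=none; bids=[#1:5@104 #2:6@95] asks=[-]
After op 3 [order #3] limit_buy(price=103, qty=7): fills=none; bids=[#1:5@104 #3:7@103 #2:6@95] asks=[-]
After op 4 [order #4] limit_buy(price=100, qty=3): fills=none; bids=[#1:5@104 #3:7@103 #4:3@100 #2:6@95] asks=[-]
After op 5 [order #5] limit_buy(price=97, qty=9): fills=none; bids=[#1:5@104 #3:7@103 #4:3@100 #5:9@97 #2:6@95] asks=[-]
After op 6 [order #6] limit_sell(price=97, qty=6): fills=#1x#6:5@104 #3x#6:1@103; bids=[#3:6@103 #4:3@100 #5:9@97 #2:6@95] asks=[-]
After op 7 cancel(order #5): fills=none; bids=[#3:6@103 #4:3@100 #2:6@95] asks=[-]
After op 8 [order #7] limit_buy(price=95, qty=10): fills=none; bids=[#3:6@103 #4:3@100 #2:6@95 #7:10@95] asks=[-]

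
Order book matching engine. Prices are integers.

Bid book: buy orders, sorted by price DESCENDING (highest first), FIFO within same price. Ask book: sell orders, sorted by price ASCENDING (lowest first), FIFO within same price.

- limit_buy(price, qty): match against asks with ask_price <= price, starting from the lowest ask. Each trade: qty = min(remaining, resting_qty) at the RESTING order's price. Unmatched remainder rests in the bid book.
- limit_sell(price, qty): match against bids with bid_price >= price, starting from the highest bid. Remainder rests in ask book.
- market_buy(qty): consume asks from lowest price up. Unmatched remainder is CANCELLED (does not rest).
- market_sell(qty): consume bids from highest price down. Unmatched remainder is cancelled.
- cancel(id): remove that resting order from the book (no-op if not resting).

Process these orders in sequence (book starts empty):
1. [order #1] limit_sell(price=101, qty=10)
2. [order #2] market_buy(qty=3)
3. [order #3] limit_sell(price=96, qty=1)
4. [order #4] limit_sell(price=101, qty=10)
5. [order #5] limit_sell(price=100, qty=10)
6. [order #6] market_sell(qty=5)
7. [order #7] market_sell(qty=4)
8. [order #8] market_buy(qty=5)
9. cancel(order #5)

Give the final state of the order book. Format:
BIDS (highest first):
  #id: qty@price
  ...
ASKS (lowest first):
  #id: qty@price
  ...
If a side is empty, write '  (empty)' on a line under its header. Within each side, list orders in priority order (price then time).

Answer: BIDS (highest first):
  (empty)
ASKS (lowest first):
  #1: 7@101
  #4: 10@101

Derivation:
After op 1 [order #1] limit_sell(price=101, qty=10): fills=none; bids=[-] asks=[#1:10@101]
After op 2 [order #2] market_buy(qty=3): fills=#2x#1:3@101; bids=[-] asks=[#1:7@101]
After op 3 [order #3] limit_sell(price=96, qty=1): fills=none; bids=[-] asks=[#3:1@96 #1:7@101]
After op 4 [order #4] limit_sell(price=101, qty=10): fills=none; bids=[-] asks=[#3:1@96 #1:7@101 #4:10@101]
After op 5 [order #5] limit_sell(price=100, qty=10): fills=none; bids=[-] asks=[#3:1@96 #5:10@100 #1:7@101 #4:10@101]
After op 6 [order #6] market_sell(qty=5): fills=none; bids=[-] asks=[#3:1@96 #5:10@100 #1:7@101 #4:10@101]
After op 7 [order #7] market_sell(qty=4): fills=none; bids=[-] asks=[#3:1@96 #5:10@100 #1:7@101 #4:10@101]
After op 8 [order #8] market_buy(qty=5): fills=#8x#3:1@96 #8x#5:4@100; bids=[-] asks=[#5:6@100 #1:7@101 #4:10@101]
After op 9 cancel(order #5): fills=none; bids=[-] asks=[#1:7@101 #4:10@101]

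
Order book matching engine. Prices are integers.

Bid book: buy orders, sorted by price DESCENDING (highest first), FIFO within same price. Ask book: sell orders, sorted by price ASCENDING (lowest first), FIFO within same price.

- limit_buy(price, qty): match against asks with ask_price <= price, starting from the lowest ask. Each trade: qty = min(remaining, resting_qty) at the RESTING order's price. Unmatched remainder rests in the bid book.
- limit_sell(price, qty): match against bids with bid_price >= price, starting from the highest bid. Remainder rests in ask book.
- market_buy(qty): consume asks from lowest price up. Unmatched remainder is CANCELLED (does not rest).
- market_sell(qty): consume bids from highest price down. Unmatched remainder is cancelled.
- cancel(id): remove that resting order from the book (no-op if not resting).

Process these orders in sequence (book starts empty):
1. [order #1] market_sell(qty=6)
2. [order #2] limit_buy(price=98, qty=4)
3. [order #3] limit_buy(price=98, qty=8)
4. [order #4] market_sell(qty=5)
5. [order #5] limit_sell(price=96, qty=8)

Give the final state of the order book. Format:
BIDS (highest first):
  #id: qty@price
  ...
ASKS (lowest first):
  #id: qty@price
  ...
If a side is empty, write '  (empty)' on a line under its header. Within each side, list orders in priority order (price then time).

After op 1 [order #1] market_sell(qty=6): fills=none; bids=[-] asks=[-]
After op 2 [order #2] limit_buy(price=98, qty=4): fills=none; bids=[#2:4@98] asks=[-]
After op 3 [order #3] limit_buy(price=98, qty=8): fills=none; bids=[#2:4@98 #3:8@98] asks=[-]
After op 4 [order #4] market_sell(qty=5): fills=#2x#4:4@98 #3x#4:1@98; bids=[#3:7@98] asks=[-]
After op 5 [order #5] limit_sell(price=96, qty=8): fills=#3x#5:7@98; bids=[-] asks=[#5:1@96]

Answer: BIDS (highest first):
  (empty)
ASKS (lowest first):
  #5: 1@96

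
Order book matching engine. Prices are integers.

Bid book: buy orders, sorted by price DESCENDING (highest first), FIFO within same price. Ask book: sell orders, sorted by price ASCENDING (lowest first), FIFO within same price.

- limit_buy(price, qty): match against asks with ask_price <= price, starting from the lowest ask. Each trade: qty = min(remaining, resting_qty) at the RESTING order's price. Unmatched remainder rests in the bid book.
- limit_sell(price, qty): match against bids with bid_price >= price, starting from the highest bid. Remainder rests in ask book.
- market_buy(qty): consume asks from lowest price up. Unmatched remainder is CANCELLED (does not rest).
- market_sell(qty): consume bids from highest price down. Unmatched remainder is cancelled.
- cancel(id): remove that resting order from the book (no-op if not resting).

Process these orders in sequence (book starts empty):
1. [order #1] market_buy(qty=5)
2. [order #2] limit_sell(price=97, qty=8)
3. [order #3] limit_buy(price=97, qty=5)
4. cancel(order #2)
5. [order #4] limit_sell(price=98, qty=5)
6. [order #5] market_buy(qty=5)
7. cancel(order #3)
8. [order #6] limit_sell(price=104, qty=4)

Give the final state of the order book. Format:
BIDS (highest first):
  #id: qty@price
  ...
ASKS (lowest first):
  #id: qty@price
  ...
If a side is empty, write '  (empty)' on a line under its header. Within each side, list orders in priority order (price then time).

After op 1 [order #1] market_buy(qty=5): fills=none; bids=[-] asks=[-]
After op 2 [order #2] limit_sell(price=97, qty=8): fills=none; bids=[-] asks=[#2:8@97]
After op 3 [order #3] limit_buy(price=97, qty=5): fills=#3x#2:5@97; bids=[-] asks=[#2:3@97]
After op 4 cancel(order #2): fills=none; bids=[-] asks=[-]
After op 5 [order #4] limit_sell(price=98, qty=5): fills=none; bids=[-] asks=[#4:5@98]
After op 6 [order #5] market_buy(qty=5): fills=#5x#4:5@98; bids=[-] asks=[-]
After op 7 cancel(order #3): fills=none; bids=[-] asks=[-]
After op 8 [order #6] limit_sell(price=104, qty=4): fills=none; bids=[-] asks=[#6:4@104]

Answer: BIDS (highest first):
  (empty)
ASKS (lowest first):
  #6: 4@104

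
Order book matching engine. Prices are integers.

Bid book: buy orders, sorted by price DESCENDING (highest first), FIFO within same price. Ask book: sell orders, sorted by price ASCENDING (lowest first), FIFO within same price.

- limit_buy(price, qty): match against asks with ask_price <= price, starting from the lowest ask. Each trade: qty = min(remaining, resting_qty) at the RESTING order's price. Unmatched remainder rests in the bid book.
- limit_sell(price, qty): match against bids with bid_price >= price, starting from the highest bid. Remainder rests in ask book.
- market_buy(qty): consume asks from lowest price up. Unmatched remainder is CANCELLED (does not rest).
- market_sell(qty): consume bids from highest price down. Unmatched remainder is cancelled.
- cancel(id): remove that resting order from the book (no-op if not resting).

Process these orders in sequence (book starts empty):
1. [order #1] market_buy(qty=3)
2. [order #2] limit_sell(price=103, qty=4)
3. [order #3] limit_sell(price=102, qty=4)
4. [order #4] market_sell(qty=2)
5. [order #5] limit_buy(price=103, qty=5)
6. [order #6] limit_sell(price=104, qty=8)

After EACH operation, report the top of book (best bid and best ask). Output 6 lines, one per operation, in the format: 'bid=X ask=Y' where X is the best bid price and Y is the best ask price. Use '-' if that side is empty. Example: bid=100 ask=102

Answer: bid=- ask=-
bid=- ask=103
bid=- ask=102
bid=- ask=102
bid=- ask=103
bid=- ask=103

Derivation:
After op 1 [order #1] market_buy(qty=3): fills=none; bids=[-] asks=[-]
After op 2 [order #2] limit_sell(price=103, qty=4): fills=none; bids=[-] asks=[#2:4@103]
After op 3 [order #3] limit_sell(price=102, qty=4): fills=none; bids=[-] asks=[#3:4@102 #2:4@103]
After op 4 [order #4] market_sell(qty=2): fills=none; bids=[-] asks=[#3:4@102 #2:4@103]
After op 5 [order #5] limit_buy(price=103, qty=5): fills=#5x#3:4@102 #5x#2:1@103; bids=[-] asks=[#2:3@103]
After op 6 [order #6] limit_sell(price=104, qty=8): fills=none; bids=[-] asks=[#2:3@103 #6:8@104]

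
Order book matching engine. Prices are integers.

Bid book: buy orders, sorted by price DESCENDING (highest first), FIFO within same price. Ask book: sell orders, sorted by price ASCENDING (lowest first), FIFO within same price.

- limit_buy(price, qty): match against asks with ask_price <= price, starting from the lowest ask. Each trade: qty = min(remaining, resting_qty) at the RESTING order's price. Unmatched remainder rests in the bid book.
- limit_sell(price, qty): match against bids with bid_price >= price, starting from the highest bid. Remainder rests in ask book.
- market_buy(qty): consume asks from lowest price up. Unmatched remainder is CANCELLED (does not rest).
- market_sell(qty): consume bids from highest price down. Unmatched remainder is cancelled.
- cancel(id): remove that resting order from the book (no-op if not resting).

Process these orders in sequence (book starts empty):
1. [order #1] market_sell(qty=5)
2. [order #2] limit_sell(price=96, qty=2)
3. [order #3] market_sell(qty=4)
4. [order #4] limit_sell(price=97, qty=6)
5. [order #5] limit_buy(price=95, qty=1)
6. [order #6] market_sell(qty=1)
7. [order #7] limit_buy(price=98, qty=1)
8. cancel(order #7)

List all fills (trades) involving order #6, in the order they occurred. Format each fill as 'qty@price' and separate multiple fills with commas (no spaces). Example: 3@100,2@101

Answer: 1@95

Derivation:
After op 1 [order #1] market_sell(qty=5): fills=none; bids=[-] asks=[-]
After op 2 [order #2] limit_sell(price=96, qty=2): fills=none; bids=[-] asks=[#2:2@96]
After op 3 [order #3] market_sell(qty=4): fills=none; bids=[-] asks=[#2:2@96]
After op 4 [order #4] limit_sell(price=97, qty=6): fills=none; bids=[-] asks=[#2:2@96 #4:6@97]
After op 5 [order #5] limit_buy(price=95, qty=1): fills=none; bids=[#5:1@95] asks=[#2:2@96 #4:6@97]
After op 6 [order #6] market_sell(qty=1): fills=#5x#6:1@95; bids=[-] asks=[#2:2@96 #4:6@97]
After op 7 [order #7] limit_buy(price=98, qty=1): fills=#7x#2:1@96; bids=[-] asks=[#2:1@96 #4:6@97]
After op 8 cancel(order #7): fills=none; bids=[-] asks=[#2:1@96 #4:6@97]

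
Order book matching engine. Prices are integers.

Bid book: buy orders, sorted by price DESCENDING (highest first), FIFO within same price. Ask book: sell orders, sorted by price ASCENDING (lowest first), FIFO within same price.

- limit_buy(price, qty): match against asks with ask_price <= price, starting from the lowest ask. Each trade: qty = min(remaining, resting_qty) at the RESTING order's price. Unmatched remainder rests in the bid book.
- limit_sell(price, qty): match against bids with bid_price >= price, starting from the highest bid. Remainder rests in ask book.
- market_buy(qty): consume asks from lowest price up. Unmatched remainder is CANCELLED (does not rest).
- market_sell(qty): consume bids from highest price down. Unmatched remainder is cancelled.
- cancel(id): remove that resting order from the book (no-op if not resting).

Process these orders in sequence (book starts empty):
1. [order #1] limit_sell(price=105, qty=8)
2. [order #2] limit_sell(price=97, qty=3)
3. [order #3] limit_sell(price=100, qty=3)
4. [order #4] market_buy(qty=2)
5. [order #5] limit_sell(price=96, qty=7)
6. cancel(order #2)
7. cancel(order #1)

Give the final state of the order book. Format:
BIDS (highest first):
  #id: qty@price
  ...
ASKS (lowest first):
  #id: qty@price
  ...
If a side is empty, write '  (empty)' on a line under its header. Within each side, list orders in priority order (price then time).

After op 1 [order #1] limit_sell(price=105, qty=8): fills=none; bids=[-] asks=[#1:8@105]
After op 2 [order #2] limit_sell(price=97, qty=3): fills=none; bids=[-] asks=[#2:3@97 #1:8@105]
After op 3 [order #3] limit_sell(price=100, qty=3): fills=none; bids=[-] asks=[#2:3@97 #3:3@100 #1:8@105]
After op 4 [order #4] market_buy(qty=2): fills=#4x#2:2@97; bids=[-] asks=[#2:1@97 #3:3@100 #1:8@105]
After op 5 [order #5] limit_sell(price=96, qty=7): fills=none; bids=[-] asks=[#5:7@96 #2:1@97 #3:3@100 #1:8@105]
After op 6 cancel(order #2): fills=none; bids=[-] asks=[#5:7@96 #3:3@100 #1:8@105]
After op 7 cancel(order #1): fills=none; bids=[-] asks=[#5:7@96 #3:3@100]

Answer: BIDS (highest first):
  (empty)
ASKS (lowest first):
  #5: 7@96
  #3: 3@100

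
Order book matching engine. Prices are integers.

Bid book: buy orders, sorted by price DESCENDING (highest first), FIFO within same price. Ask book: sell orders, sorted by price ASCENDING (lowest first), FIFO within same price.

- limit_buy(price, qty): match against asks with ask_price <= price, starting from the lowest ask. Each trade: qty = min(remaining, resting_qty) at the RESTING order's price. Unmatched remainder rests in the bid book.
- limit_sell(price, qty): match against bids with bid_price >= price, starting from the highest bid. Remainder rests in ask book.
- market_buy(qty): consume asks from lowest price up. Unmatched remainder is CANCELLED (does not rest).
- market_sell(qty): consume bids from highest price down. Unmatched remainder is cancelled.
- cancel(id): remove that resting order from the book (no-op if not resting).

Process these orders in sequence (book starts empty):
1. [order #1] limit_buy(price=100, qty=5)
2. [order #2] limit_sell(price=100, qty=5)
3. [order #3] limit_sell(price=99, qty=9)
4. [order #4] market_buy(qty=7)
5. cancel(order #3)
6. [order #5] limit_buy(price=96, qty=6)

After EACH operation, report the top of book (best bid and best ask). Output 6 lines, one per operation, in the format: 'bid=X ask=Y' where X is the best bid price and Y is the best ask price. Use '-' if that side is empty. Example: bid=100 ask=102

After op 1 [order #1] limit_buy(price=100, qty=5): fills=none; bids=[#1:5@100] asks=[-]
After op 2 [order #2] limit_sell(price=100, qty=5): fills=#1x#2:5@100; bids=[-] asks=[-]
After op 3 [order #3] limit_sell(price=99, qty=9): fills=none; bids=[-] asks=[#3:9@99]
After op 4 [order #4] market_buy(qty=7): fills=#4x#3:7@99; bids=[-] asks=[#3:2@99]
After op 5 cancel(order #3): fills=none; bids=[-] asks=[-]
After op 6 [order #5] limit_buy(price=96, qty=6): fills=none; bids=[#5:6@96] asks=[-]

Answer: bid=100 ask=-
bid=- ask=-
bid=- ask=99
bid=- ask=99
bid=- ask=-
bid=96 ask=-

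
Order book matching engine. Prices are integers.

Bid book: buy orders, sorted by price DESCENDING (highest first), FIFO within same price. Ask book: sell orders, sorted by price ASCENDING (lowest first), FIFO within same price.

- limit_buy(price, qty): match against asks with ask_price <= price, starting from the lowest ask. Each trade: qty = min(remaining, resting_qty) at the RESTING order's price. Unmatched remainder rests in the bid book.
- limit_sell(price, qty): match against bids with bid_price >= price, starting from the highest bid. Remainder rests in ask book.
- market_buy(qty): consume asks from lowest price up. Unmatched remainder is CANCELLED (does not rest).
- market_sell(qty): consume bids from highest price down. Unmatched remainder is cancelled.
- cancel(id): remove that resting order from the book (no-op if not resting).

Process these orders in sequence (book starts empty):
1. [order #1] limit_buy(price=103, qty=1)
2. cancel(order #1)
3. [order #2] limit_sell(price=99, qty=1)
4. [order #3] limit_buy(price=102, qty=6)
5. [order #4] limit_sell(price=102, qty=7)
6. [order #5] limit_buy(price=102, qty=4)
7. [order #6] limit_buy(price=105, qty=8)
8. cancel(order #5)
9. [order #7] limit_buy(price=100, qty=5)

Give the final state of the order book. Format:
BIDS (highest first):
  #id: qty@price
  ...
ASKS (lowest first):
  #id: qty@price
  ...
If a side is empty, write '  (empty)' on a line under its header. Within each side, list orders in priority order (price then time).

Answer: BIDS (highest first):
  #6: 8@105
  #7: 5@100
ASKS (lowest first):
  (empty)

Derivation:
After op 1 [order #1] limit_buy(price=103, qty=1): fills=none; bids=[#1:1@103] asks=[-]
After op 2 cancel(order #1): fills=none; bids=[-] asks=[-]
After op 3 [order #2] limit_sell(price=99, qty=1): fills=none; bids=[-] asks=[#2:1@99]
After op 4 [order #3] limit_buy(price=102, qty=6): fills=#3x#2:1@99; bids=[#3:5@102] asks=[-]
After op 5 [order #4] limit_sell(price=102, qty=7): fills=#3x#4:5@102; bids=[-] asks=[#4:2@102]
After op 6 [order #5] limit_buy(price=102, qty=4): fills=#5x#4:2@102; bids=[#5:2@102] asks=[-]
After op 7 [order #6] limit_buy(price=105, qty=8): fills=none; bids=[#6:8@105 #5:2@102] asks=[-]
After op 8 cancel(order #5): fills=none; bids=[#6:8@105] asks=[-]
After op 9 [order #7] limit_buy(price=100, qty=5): fills=none; bids=[#6:8@105 #7:5@100] asks=[-]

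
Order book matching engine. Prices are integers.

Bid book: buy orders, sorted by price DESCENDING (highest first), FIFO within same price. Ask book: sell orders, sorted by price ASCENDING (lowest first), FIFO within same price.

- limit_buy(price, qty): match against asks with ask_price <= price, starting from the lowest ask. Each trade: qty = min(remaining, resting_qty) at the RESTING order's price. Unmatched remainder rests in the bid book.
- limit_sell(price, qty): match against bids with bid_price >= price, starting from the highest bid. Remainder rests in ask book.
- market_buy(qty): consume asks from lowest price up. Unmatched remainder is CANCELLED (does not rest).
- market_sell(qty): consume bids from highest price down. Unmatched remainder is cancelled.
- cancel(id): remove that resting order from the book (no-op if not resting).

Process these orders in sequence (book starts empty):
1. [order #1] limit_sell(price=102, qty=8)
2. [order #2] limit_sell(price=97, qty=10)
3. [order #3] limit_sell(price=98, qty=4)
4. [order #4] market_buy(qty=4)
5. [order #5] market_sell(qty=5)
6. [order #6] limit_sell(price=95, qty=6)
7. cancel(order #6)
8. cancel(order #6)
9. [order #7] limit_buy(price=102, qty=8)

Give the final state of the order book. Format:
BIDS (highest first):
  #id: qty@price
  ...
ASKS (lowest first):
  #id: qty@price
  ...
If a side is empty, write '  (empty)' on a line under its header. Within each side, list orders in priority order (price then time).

After op 1 [order #1] limit_sell(price=102, qty=8): fills=none; bids=[-] asks=[#1:8@102]
After op 2 [order #2] limit_sell(price=97, qty=10): fills=none; bids=[-] asks=[#2:10@97 #1:8@102]
After op 3 [order #3] limit_sell(price=98, qty=4): fills=none; bids=[-] asks=[#2:10@97 #3:4@98 #1:8@102]
After op 4 [order #4] market_buy(qty=4): fills=#4x#2:4@97; bids=[-] asks=[#2:6@97 #3:4@98 #1:8@102]
After op 5 [order #5] market_sell(qty=5): fills=none; bids=[-] asks=[#2:6@97 #3:4@98 #1:8@102]
After op 6 [order #6] limit_sell(price=95, qty=6): fills=none; bids=[-] asks=[#6:6@95 #2:6@97 #3:4@98 #1:8@102]
After op 7 cancel(order #6): fills=none; bids=[-] asks=[#2:6@97 #3:4@98 #1:8@102]
After op 8 cancel(order #6): fills=none; bids=[-] asks=[#2:6@97 #3:4@98 #1:8@102]
After op 9 [order #7] limit_buy(price=102, qty=8): fills=#7x#2:6@97 #7x#3:2@98; bids=[-] asks=[#3:2@98 #1:8@102]

Answer: BIDS (highest first):
  (empty)
ASKS (lowest first):
  #3: 2@98
  #1: 8@102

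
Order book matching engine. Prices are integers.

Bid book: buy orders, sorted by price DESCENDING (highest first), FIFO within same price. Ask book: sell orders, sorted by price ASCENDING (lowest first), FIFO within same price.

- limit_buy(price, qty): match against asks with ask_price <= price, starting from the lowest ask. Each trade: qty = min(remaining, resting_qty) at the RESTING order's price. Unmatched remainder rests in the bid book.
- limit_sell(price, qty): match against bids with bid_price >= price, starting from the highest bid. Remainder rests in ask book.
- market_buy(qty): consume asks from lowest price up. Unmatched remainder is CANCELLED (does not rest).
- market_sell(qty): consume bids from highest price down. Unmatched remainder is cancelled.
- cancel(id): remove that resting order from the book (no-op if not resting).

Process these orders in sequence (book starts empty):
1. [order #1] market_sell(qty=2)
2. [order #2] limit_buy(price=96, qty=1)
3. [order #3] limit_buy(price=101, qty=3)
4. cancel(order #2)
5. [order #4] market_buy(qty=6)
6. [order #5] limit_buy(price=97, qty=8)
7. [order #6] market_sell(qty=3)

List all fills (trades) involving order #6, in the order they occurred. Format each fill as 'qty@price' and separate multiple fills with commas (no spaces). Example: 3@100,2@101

Answer: 3@101

Derivation:
After op 1 [order #1] market_sell(qty=2): fills=none; bids=[-] asks=[-]
After op 2 [order #2] limit_buy(price=96, qty=1): fills=none; bids=[#2:1@96] asks=[-]
After op 3 [order #3] limit_buy(price=101, qty=3): fills=none; bids=[#3:3@101 #2:1@96] asks=[-]
After op 4 cancel(order #2): fills=none; bids=[#3:3@101] asks=[-]
After op 5 [order #4] market_buy(qty=6): fills=none; bids=[#3:3@101] asks=[-]
After op 6 [order #5] limit_buy(price=97, qty=8): fills=none; bids=[#3:3@101 #5:8@97] asks=[-]
After op 7 [order #6] market_sell(qty=3): fills=#3x#6:3@101; bids=[#5:8@97] asks=[-]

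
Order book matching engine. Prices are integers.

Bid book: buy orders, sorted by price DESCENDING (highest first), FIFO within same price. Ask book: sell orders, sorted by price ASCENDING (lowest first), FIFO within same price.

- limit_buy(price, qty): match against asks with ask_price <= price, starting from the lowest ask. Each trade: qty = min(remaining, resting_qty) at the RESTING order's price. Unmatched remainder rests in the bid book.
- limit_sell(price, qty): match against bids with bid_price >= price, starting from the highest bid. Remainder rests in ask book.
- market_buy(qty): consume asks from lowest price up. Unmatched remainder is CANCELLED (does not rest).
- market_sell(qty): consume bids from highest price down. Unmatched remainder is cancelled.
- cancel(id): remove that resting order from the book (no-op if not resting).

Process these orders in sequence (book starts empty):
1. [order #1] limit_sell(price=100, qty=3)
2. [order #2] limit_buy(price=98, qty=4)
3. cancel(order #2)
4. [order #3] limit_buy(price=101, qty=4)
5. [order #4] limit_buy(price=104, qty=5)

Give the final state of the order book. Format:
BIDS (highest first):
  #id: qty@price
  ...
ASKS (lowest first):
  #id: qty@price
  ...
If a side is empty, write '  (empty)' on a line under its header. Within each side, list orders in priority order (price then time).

After op 1 [order #1] limit_sell(price=100, qty=3): fills=none; bids=[-] asks=[#1:3@100]
After op 2 [order #2] limit_buy(price=98, qty=4): fills=none; bids=[#2:4@98] asks=[#1:3@100]
After op 3 cancel(order #2): fills=none; bids=[-] asks=[#1:3@100]
After op 4 [order #3] limit_buy(price=101, qty=4): fills=#3x#1:3@100; bids=[#3:1@101] asks=[-]
After op 5 [order #4] limit_buy(price=104, qty=5): fills=none; bids=[#4:5@104 #3:1@101] asks=[-]

Answer: BIDS (highest first):
  #4: 5@104
  #3: 1@101
ASKS (lowest first):
  (empty)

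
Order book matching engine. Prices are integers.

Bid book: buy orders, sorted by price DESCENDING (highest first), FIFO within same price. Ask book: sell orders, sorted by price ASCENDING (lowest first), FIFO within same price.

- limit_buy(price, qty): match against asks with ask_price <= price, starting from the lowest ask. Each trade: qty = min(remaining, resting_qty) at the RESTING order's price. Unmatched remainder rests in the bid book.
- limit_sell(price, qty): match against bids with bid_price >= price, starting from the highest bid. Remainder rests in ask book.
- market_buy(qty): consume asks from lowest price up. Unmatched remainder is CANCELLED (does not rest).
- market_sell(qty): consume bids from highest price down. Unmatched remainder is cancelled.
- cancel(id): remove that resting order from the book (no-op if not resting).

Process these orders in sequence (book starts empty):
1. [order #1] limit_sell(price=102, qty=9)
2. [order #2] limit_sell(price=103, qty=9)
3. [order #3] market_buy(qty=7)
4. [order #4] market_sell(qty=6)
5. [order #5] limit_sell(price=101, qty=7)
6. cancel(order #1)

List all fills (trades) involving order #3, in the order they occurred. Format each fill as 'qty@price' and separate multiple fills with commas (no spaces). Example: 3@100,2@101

After op 1 [order #1] limit_sell(price=102, qty=9): fills=none; bids=[-] asks=[#1:9@102]
After op 2 [order #2] limit_sell(price=103, qty=9): fills=none; bids=[-] asks=[#1:9@102 #2:9@103]
After op 3 [order #3] market_buy(qty=7): fills=#3x#1:7@102; bids=[-] asks=[#1:2@102 #2:9@103]
After op 4 [order #4] market_sell(qty=6): fills=none; bids=[-] asks=[#1:2@102 #2:9@103]
After op 5 [order #5] limit_sell(price=101, qty=7): fills=none; bids=[-] asks=[#5:7@101 #1:2@102 #2:9@103]
After op 6 cancel(order #1): fills=none; bids=[-] asks=[#5:7@101 #2:9@103]

Answer: 7@102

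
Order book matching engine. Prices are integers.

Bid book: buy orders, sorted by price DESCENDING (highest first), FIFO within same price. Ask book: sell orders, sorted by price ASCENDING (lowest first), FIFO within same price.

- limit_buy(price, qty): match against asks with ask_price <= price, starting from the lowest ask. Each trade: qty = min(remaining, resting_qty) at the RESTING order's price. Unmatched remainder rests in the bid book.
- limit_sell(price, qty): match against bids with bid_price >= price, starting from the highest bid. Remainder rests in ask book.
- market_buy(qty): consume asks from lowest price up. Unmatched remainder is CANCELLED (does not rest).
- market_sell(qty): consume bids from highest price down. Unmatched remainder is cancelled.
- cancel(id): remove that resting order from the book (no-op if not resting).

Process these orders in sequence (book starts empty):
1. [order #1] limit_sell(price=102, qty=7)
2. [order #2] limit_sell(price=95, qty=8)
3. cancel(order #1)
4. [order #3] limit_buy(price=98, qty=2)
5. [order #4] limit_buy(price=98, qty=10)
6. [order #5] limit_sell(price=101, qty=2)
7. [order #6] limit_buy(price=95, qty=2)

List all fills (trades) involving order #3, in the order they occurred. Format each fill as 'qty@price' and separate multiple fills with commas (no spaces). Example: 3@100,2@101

After op 1 [order #1] limit_sell(price=102, qty=7): fills=none; bids=[-] asks=[#1:7@102]
After op 2 [order #2] limit_sell(price=95, qty=8): fills=none; bids=[-] asks=[#2:8@95 #1:7@102]
After op 3 cancel(order #1): fills=none; bids=[-] asks=[#2:8@95]
After op 4 [order #3] limit_buy(price=98, qty=2): fills=#3x#2:2@95; bids=[-] asks=[#2:6@95]
After op 5 [order #4] limit_buy(price=98, qty=10): fills=#4x#2:6@95; bids=[#4:4@98] asks=[-]
After op 6 [order #5] limit_sell(price=101, qty=2): fills=none; bids=[#4:4@98] asks=[#5:2@101]
After op 7 [order #6] limit_buy(price=95, qty=2): fills=none; bids=[#4:4@98 #6:2@95] asks=[#5:2@101]

Answer: 2@95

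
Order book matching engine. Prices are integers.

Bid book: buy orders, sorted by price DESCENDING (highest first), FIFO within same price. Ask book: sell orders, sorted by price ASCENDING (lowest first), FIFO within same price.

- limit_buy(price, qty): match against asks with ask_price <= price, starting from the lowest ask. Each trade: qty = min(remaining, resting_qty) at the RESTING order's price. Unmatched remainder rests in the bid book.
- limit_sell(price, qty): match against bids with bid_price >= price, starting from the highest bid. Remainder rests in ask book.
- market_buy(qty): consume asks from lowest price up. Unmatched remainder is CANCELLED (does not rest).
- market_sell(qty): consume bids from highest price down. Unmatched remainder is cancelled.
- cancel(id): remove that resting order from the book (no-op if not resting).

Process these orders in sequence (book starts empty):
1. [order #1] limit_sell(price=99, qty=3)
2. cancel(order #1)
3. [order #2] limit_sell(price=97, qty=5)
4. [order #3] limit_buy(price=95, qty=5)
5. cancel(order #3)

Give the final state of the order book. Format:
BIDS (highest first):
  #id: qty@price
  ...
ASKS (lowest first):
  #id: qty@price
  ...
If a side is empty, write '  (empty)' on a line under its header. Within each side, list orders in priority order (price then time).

After op 1 [order #1] limit_sell(price=99, qty=3): fills=none; bids=[-] asks=[#1:3@99]
After op 2 cancel(order #1): fills=none; bids=[-] asks=[-]
After op 3 [order #2] limit_sell(price=97, qty=5): fills=none; bids=[-] asks=[#2:5@97]
After op 4 [order #3] limit_buy(price=95, qty=5): fills=none; bids=[#3:5@95] asks=[#2:5@97]
After op 5 cancel(order #3): fills=none; bids=[-] asks=[#2:5@97]

Answer: BIDS (highest first):
  (empty)
ASKS (lowest first):
  #2: 5@97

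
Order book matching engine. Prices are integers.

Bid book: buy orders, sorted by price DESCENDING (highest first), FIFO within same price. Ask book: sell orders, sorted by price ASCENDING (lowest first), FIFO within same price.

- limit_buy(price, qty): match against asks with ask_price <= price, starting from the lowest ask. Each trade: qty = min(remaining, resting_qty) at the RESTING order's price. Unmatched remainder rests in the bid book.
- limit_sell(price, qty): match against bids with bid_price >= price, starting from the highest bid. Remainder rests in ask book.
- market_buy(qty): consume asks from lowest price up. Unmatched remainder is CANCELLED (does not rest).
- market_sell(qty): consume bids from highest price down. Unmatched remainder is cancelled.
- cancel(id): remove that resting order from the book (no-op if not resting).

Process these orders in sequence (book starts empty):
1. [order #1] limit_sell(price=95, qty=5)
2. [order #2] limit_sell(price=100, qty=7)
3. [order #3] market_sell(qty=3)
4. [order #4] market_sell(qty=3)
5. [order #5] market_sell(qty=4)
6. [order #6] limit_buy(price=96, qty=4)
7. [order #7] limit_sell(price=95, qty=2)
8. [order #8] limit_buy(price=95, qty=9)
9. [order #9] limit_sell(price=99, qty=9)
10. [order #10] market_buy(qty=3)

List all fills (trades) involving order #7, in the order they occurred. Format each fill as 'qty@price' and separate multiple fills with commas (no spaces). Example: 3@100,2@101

Answer: 2@95

Derivation:
After op 1 [order #1] limit_sell(price=95, qty=5): fills=none; bids=[-] asks=[#1:5@95]
After op 2 [order #2] limit_sell(price=100, qty=7): fills=none; bids=[-] asks=[#1:5@95 #2:7@100]
After op 3 [order #3] market_sell(qty=3): fills=none; bids=[-] asks=[#1:5@95 #2:7@100]
After op 4 [order #4] market_sell(qty=3): fills=none; bids=[-] asks=[#1:5@95 #2:7@100]
After op 5 [order #5] market_sell(qty=4): fills=none; bids=[-] asks=[#1:5@95 #2:7@100]
After op 6 [order #6] limit_buy(price=96, qty=4): fills=#6x#1:4@95; bids=[-] asks=[#1:1@95 #2:7@100]
After op 7 [order #7] limit_sell(price=95, qty=2): fills=none; bids=[-] asks=[#1:1@95 #7:2@95 #2:7@100]
After op 8 [order #8] limit_buy(price=95, qty=9): fills=#8x#1:1@95 #8x#7:2@95; bids=[#8:6@95] asks=[#2:7@100]
After op 9 [order #9] limit_sell(price=99, qty=9): fills=none; bids=[#8:6@95] asks=[#9:9@99 #2:7@100]
After op 10 [order #10] market_buy(qty=3): fills=#10x#9:3@99; bids=[#8:6@95] asks=[#9:6@99 #2:7@100]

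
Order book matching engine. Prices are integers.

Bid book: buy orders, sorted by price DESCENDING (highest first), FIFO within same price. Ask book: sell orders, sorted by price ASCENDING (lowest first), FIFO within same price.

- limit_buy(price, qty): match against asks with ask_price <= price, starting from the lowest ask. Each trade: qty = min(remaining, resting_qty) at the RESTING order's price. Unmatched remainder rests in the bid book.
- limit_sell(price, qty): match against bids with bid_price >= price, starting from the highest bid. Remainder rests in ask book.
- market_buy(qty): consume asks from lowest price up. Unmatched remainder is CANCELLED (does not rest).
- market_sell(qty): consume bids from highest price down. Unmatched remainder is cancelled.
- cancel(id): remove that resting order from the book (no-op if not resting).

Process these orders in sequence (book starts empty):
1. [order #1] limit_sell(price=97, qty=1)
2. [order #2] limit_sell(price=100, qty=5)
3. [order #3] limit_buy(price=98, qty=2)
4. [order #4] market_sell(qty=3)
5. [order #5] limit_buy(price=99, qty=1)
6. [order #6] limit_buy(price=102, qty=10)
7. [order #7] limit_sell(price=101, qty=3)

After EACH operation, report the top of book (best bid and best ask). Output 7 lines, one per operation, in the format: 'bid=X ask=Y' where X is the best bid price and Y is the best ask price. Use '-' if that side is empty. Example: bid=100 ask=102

After op 1 [order #1] limit_sell(price=97, qty=1): fills=none; bids=[-] asks=[#1:1@97]
After op 2 [order #2] limit_sell(price=100, qty=5): fills=none; bids=[-] asks=[#1:1@97 #2:5@100]
After op 3 [order #3] limit_buy(price=98, qty=2): fills=#3x#1:1@97; bids=[#3:1@98] asks=[#2:5@100]
After op 4 [order #4] market_sell(qty=3): fills=#3x#4:1@98; bids=[-] asks=[#2:5@100]
After op 5 [order #5] limit_buy(price=99, qty=1): fills=none; bids=[#5:1@99] asks=[#2:5@100]
After op 6 [order #6] limit_buy(price=102, qty=10): fills=#6x#2:5@100; bids=[#6:5@102 #5:1@99] asks=[-]
After op 7 [order #7] limit_sell(price=101, qty=3): fills=#6x#7:3@102; bids=[#6:2@102 #5:1@99] asks=[-]

Answer: bid=- ask=97
bid=- ask=97
bid=98 ask=100
bid=- ask=100
bid=99 ask=100
bid=102 ask=-
bid=102 ask=-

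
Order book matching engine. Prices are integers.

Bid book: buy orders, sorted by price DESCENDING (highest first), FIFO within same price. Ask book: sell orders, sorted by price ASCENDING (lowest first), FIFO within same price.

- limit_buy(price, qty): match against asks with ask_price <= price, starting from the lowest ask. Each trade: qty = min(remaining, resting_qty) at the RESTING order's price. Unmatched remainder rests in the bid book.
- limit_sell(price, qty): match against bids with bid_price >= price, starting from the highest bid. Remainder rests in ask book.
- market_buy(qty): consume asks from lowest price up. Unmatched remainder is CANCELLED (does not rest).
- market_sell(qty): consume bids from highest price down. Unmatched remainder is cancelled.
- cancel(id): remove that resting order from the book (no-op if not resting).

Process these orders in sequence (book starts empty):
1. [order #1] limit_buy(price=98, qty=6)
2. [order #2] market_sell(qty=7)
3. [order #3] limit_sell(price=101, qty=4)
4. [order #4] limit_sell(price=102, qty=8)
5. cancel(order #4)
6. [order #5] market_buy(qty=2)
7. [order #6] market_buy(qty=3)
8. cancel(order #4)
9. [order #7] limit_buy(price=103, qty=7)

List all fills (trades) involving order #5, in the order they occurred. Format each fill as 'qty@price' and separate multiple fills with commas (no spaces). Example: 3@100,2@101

Answer: 2@101

Derivation:
After op 1 [order #1] limit_buy(price=98, qty=6): fills=none; bids=[#1:6@98] asks=[-]
After op 2 [order #2] market_sell(qty=7): fills=#1x#2:6@98; bids=[-] asks=[-]
After op 3 [order #3] limit_sell(price=101, qty=4): fills=none; bids=[-] asks=[#3:4@101]
After op 4 [order #4] limit_sell(price=102, qty=8): fills=none; bids=[-] asks=[#3:4@101 #4:8@102]
After op 5 cancel(order #4): fills=none; bids=[-] asks=[#3:4@101]
After op 6 [order #5] market_buy(qty=2): fills=#5x#3:2@101; bids=[-] asks=[#3:2@101]
After op 7 [order #6] market_buy(qty=3): fills=#6x#3:2@101; bids=[-] asks=[-]
After op 8 cancel(order #4): fills=none; bids=[-] asks=[-]
After op 9 [order #7] limit_buy(price=103, qty=7): fills=none; bids=[#7:7@103] asks=[-]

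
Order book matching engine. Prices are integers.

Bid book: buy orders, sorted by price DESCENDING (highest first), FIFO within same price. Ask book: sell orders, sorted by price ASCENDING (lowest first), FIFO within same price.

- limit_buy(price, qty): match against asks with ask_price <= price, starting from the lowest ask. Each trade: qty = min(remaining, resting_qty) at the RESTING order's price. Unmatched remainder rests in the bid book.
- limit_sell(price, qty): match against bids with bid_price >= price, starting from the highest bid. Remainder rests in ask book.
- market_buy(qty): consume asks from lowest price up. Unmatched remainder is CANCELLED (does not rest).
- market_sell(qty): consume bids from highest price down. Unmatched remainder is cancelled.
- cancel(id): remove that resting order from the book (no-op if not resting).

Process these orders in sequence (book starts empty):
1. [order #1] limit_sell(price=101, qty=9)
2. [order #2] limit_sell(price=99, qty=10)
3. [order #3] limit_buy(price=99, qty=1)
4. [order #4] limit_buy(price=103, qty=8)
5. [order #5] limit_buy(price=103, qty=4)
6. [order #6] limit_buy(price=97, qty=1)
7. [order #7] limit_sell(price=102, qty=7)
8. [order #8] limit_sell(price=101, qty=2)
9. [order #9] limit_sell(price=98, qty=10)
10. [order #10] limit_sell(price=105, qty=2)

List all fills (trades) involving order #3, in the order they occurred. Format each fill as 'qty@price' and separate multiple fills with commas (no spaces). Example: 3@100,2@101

After op 1 [order #1] limit_sell(price=101, qty=9): fills=none; bids=[-] asks=[#1:9@101]
After op 2 [order #2] limit_sell(price=99, qty=10): fills=none; bids=[-] asks=[#2:10@99 #1:9@101]
After op 3 [order #3] limit_buy(price=99, qty=1): fills=#3x#2:1@99; bids=[-] asks=[#2:9@99 #1:9@101]
After op 4 [order #4] limit_buy(price=103, qty=8): fills=#4x#2:8@99; bids=[-] asks=[#2:1@99 #1:9@101]
After op 5 [order #5] limit_buy(price=103, qty=4): fills=#5x#2:1@99 #5x#1:3@101; bids=[-] asks=[#1:6@101]
After op 6 [order #6] limit_buy(price=97, qty=1): fills=none; bids=[#6:1@97] asks=[#1:6@101]
After op 7 [order #7] limit_sell(price=102, qty=7): fills=none; bids=[#6:1@97] asks=[#1:6@101 #7:7@102]
After op 8 [order #8] limit_sell(price=101, qty=2): fills=none; bids=[#6:1@97] asks=[#1:6@101 #8:2@101 #7:7@102]
After op 9 [order #9] limit_sell(price=98, qty=10): fills=none; bids=[#6:1@97] asks=[#9:10@98 #1:6@101 #8:2@101 #7:7@102]
After op 10 [order #10] limit_sell(price=105, qty=2): fills=none; bids=[#6:1@97] asks=[#9:10@98 #1:6@101 #8:2@101 #7:7@102 #10:2@105]

Answer: 1@99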